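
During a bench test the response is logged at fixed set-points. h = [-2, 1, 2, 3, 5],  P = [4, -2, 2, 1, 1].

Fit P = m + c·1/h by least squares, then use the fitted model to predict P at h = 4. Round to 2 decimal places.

P̂ = 1.41

The normal equations are: 5·m + (23/15)·c = 6;  (23/15)·m + (743/450)·c = -37/15.
Δ = 5·(743/450) − (23/15)² = 2657/450.
m = (6·(743/450) − (23/15)·(-37/15))/(2657/450) = 6160/2657; c = (5·(-37/15) − (23/15)·6)/(2657/450) = -9690/2657.
At h = 4: P̂ = (6160/2657)·(1) + (-9690/2657)·(1/4) = 7475/5314.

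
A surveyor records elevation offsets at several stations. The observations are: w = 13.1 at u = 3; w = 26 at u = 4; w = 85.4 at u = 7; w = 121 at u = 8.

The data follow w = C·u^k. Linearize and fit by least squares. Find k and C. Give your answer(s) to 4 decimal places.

k = 2.2315, C = 1.1464

With ln wᵢ as the transformed response and ln uᵢ as the regressor:
Σln u = 6.5103, Σ(ln u)² = 11.2394, Σln w = 15.0738, Σln u·ln w = 25.9697.
Normal system: [[11.2394, 6.5103]; [6.5103, 4]]·[k, ln C]ᵀ = [25.9697, 15.0738]ᵀ.
Solving (det = 2.5742): k = 2.23146, ln C = 0.13662, so C = exp(0.13662) = 1.14639.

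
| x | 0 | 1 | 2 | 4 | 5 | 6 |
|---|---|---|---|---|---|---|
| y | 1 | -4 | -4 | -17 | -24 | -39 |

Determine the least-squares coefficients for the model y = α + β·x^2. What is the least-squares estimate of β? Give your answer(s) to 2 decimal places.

MᵀM·[α, β]ᵀ = Mᵀy reads: 6·α + 82·β = -87;  82·α + 2194·β = -2296.
(Σ1 = 6, Σx^2 = 82, Σx^2·x^2 = 2194, Σy = -87, Σx^2·y = -2296.)
Determinant 6·2194 − 82² = 6440.
α = ((-87)·2194 − 82·(-2296))/6440 = -1303/3220; β = (6·(-2296) − 82·(-87))/6440 = -3321/3220.

β = -1.03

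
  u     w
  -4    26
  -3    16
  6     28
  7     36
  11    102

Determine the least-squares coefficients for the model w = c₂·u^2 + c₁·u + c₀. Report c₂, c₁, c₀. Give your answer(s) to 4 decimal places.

c₂ = 0.9988, c₁ = -1.9029, c₀ = 1.9254

The normal system MᵀM·[c₂, c₁, c₀]ᵀ = Mᵀw is [[18675, 1799, 231]; [1799, 231, 17]; [231, 17, 5]]·[c₂, c₁, c₀]ᵀ = [15674, 1390, 208]ᵀ.
Inverting the 3×3 Gram matrix, [c₂, c₁, c₀]ᵀ = [89567/89675, -170641/89675, 172664/89675]ᵀ.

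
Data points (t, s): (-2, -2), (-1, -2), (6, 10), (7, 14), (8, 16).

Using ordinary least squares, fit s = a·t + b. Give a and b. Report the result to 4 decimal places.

a = 1.8206, b = 0.6457

Sums needed: Σt·t = 154, Σt = 18, Σ1 = 5.
For Mᵀs: Σt·s = 292, Σs = 36.
Normal equations: [[154, 18]; [18, 5]]·[a, b]ᵀ = [292, 36]ᵀ.
Eliminating b: 5·(row 1) − 18·(row 2) gives 446·a = 5·292 − 18·36 = 812, so a = 406/223.
Then b = (36 − 18·(406/223))/5 = 144/223.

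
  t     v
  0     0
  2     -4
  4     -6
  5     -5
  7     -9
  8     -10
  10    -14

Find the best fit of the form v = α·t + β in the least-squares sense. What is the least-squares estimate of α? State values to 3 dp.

α = -1.278

With design matrix M, MᵀM = [[258, 36]; [36, 7]] and Mᵀv = [-340, -48]ᵀ.
Δ = 258·7 − 36² = 510.
α = ((-340)·7 − 36·(-48))/510 = -326/255; β = (258·(-48) − 36·(-340))/510 = -24/85.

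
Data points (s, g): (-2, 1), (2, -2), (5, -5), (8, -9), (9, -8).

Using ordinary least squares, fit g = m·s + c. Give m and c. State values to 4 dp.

m = -0.9089, c = -0.6010

Entries of AᵀA: Σs·s = 178, Σs = 22, Σ1 = 5.
And Σs·g = -175, Σg = -23.
Normal equations: [[178, 22]; [22, 5]]·[m, c]ᵀ = [-175, -23]ᵀ.
Determinant 178·5 − 22² = 406.
m = ((-175)·5 − 22·(-23))/406 = -369/406; c = (178·(-23) − 22·(-175))/406 = -122/203.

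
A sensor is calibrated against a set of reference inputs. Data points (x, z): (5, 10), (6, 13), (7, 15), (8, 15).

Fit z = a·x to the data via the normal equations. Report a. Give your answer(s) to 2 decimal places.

MᵀM·[a]ᵀ = Mᵀz reads: 174·a = 353.
Hence a = 353 / 174 ≈ 2.02874.

a = 2.03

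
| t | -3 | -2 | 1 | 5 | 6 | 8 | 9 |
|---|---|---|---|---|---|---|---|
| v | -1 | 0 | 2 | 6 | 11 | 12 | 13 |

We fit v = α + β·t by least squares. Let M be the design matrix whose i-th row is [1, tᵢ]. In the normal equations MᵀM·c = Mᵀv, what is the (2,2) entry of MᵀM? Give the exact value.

220

Row 2 ↔ basis t, column 2 ↔ basis t, so (MᵀM)_{2,2} = Σᵢ (t)·(t) = (-3)·(-3) + (-2)·(-2) + (1)·(1) + (5)·(5) + (6)·(6) + (8)·(8) + (9)·(9) = 220.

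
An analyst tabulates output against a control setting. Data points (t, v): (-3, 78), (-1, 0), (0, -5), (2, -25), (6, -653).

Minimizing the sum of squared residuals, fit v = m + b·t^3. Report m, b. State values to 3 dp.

Normal-equation sums: Σ1 = 5, Σt^3 = 196, Σt^3·t^3 = 47450.
Right-hand side: Σv = -605, Σt^3·v = -143354.
So MᵀM·[m, b]ᵀ = Mᵀv: [[5, 196]; [196, 47450]]·[m, b]ᵀ = [-605, -143354]ᵀ.
Determinant 5·47450 − 196² = 198834.
m = ((-605)·47450 − 196·(-143354))/198834 = -304933/99417; b = (5·(-143354) − 196·(-605))/198834 = -299095/99417.

m = -3.067, b = -3.008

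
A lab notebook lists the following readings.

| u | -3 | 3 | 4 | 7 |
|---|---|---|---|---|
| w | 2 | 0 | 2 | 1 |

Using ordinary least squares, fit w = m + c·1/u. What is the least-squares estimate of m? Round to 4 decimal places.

Entries of AᵀA: Σ1 = 4, Σ1/u = 11/28, Σ1/u·1/u = 2153/7056.
Right-hand side: Σw = 5, Σ1/u·w = -1/42.
So AᵀA·[m, c]ᵀ = Aᵀw: [[4, 11/28]; [11/28, 2153/7056]]·[m, c]ᵀ = [5, -1/42]ᵀ.
Determinant 4·(2153/7056) − (11/28)² = 7523/7056.
m = (5·(2153/7056) − (11/28)·(-1/42))/(7523/7056) = 10831/7523; c = (4·(-1/42) − (11/28)·5)/(7523/7056) = -14532/7523.

m = 1.4397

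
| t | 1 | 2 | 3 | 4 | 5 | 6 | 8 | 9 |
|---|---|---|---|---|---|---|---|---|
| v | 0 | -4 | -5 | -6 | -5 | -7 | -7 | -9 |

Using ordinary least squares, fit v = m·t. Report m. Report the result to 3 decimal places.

m = -1.064

From the data, Σt·t = 236.
And Σt·v = -251.
Hence m = -251 / 236 ≈ -1.06356.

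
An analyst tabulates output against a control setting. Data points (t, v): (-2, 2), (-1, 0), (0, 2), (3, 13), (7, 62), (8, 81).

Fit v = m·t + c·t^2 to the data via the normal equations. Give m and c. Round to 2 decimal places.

Normal-equation sums: Σt·t = 127, Σt·t^2 = 873, Σt^2·t^2 = 6595.
For Aᵀv: Σt·v = 1117, Σt^2·v = 8347.
Eliminating c: 6595·(row 1) − 873·(row 2) gives 75436·m = 6595·1117 − 873·8347 = 79684, so m = 19921/18859.
Then c = (8347 − 873·(19921/18859))/6595 = 21232/18859.

m = 1.06, c = 1.13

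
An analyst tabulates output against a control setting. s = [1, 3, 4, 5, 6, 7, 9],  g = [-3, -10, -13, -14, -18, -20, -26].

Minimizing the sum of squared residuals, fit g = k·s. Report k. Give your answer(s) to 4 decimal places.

The normal system XᵀX·[k]ᵀ = Xᵀg is [[217]]·[k]ᵀ = [-637]ᵀ.
k = (-637)/217 = -2.93548.

k = -2.9355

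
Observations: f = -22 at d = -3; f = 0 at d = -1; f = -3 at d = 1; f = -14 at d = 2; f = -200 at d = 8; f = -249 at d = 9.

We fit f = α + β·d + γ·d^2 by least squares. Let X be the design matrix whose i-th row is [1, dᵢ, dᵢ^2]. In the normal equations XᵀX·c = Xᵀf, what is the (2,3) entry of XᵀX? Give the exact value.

Row 2 ↔ basis d, column 3 ↔ basis d^2, so (XᵀX)_{2,3} = Σᵢ (d)·(d^2) = (-3)·(9) + (-1)·(1) + (1)·(1) + (2)·(4) + (8)·(64) + (9)·(81) = 1222.

1222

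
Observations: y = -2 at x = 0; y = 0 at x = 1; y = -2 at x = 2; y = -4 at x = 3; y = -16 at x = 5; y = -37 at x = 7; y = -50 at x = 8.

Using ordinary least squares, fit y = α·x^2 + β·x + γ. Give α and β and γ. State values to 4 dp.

AᵀA·[α, β, γ]ᵀ = Aᵀy reads: 7220·α + 1016·β + 152·γ = -5457;  1016·α + 152·β + 26·γ = -755;  152·α + 26·β + 7·γ = -111.
(Σx^2·x^2 = 7220, Σx^2·x = 1016, Σx^2 = 152, Σx·x = 152, Σx = 26, Σ1 = 7, Σx^2·y = -5457, Σx·y = -755, Σy = -111.)
Row-reducing yields α = -24787/23556, β = 56227/23556, γ = -7357/3926.

α = -1.0523, β = 2.3870, γ = -1.8739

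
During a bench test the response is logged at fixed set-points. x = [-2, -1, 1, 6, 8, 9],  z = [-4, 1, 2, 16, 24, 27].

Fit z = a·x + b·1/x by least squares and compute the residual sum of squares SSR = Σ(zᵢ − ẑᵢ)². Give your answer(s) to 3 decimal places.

SSR = 7.485

Setting ∂/∂a … = 0 gives: 187·a + 6·b = 540;  6·a + (11953/5184)·b = 35/3.
Δ = 187·(11953/5184) − 6² = 2048587/5184.
a = (540·(11953/5184) − 6·(35/3))/(2048587/5184) = 6091740/2048587; b = (187·(35/3) − 6·540)/(2048587/5184) = -5486400/2048587.
Residuals: 1245932/2048587, 2653927/2048587, 3491834/2048587, -2858648/2048587, 1117968/2048587, 47643/89069; SSR = 15333034/2048587.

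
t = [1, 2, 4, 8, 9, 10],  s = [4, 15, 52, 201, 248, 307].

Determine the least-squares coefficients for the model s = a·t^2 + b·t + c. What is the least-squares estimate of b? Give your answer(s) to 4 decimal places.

The normal system MᵀM·[a, b, c]ᵀ = Mᵀs is [[20930, 2314, 266]; [2314, 266, 34]; [266, 34, 6]]·[a, b, c]ᵀ = [64548, 7152, 827]ᵀ.
Solving the 3×3 system (Gaussian elimination) gives a = 127/44, b = 103/55, c = -163/220.

b = 1.8727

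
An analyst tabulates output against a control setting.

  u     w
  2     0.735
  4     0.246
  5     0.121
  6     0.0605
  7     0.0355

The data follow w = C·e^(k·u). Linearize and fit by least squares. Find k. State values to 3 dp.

k = -0.618

Let Y = ln w. Fitting Y = k·u + ln C by least squares:
Σu = 24.0000, Σ(u)² = 130.0000, Σln w = -9.9656, Σu·ln w = -56.9835.
Equations: 130.0000·k + 24.0000·ln C = -56.9835;  24.0000·k + 5·ln C = -9.9656.
Solving (det = 74.0000): k = -0.61815, ln C = 0.97399.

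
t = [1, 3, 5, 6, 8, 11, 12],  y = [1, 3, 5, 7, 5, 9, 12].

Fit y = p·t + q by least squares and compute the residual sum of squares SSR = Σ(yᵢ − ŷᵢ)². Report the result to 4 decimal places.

SSR = 9.7895

Normal-equation sums: Σt·t = 400, Σt = 46, Σ1 = 7.
Right-hand side: Σt·y = 360, Σy = 42.
MᵀM·[p, q]ᵀ = Mᵀy becomes [[400, 46]; [46, 7]]·[p, q]ᵀ = [360, 42]ᵀ.
Δ = 400·7 − 46² = 684.
p = (360·7 − 46·42)/684 = 49/57; q = (400·42 − 46·360)/684 = 20/57.
Residuals: -4/19, 4/57, 20/57, 85/57, -127/57, -46/57, 4/3; SSR = 186/19.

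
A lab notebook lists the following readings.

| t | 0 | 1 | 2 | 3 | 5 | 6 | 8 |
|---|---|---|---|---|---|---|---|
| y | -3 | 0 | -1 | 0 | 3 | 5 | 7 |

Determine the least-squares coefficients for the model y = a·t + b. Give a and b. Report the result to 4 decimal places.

Compute the Gram sums: Σt·t = 139, Σt = 25, Σ1 = 7.
Moment sums: Σt·y = 99, Σy = 11.
Eliminating b: 7·(row 1) − 25·(row 2) gives 348·a = 7·99 − 25·11 = 418, so a = 209/174.
Then b = (11 − 25·(209/174))/7 = -473/174.

a = 1.2011, b = -2.7184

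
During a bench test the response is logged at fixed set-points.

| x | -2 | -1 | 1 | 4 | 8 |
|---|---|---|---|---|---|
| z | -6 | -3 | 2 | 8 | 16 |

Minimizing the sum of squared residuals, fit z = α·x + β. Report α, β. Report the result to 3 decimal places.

Entries of AᵀA: Σx·x = 86, Σx = 10, Σ1 = 5.
Moment sums: Σx·z = 177, Σz = 17.
Eliminating β: 5·(row 1) − 10·(row 2) gives 330·α = 5·177 − 10·17 = 715, so α = 13/6.
Then β = (17 − 10·(13/6))/5 = -14/15.

α = 2.167, β = -0.933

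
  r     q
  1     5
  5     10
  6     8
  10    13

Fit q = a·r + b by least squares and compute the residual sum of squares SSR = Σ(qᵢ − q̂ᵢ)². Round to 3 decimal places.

SSR = 4.122

From the data, Σr·r = 162, Σr = 22, Σ1 = 4.
Moment sums: Σr·q = 233, Σq = 36.
So AᵀA·[a, b]ᵀ = Aᵀq: [[162, 22]; [22, 4]]·[a, b]ᵀ = [233, 36]ᵀ.
det = 162·4 − 22² = 164.
a = (233·4 − 22·36)/164 = 35/41; b = (162·36 − 22·233)/164 = 353/82.
Residuals: -13/82, 117/82, -117/82, 13/82; SSR = 169/41.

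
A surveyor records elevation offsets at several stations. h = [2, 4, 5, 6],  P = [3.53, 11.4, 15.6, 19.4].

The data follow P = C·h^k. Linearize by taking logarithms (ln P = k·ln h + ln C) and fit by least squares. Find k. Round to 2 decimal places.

k = 1.58

With ln Pᵢ as the transformed response and ln hᵢ as the regressor:
Σln h = 5.4806, Σ(ln h)² = 8.2030, Σln P = 9.4075, Σln h·ln P = 13.9826.
Normal system: [[8.2030, 5.4806]; [5.4806, 4]]·[k, ln C]ᵀ = [13.9826, 9.4075]ᵀ.
Δ = 8.2030·4 − (5.4806)² = 2.7744; k = (13.9826·4 − 5.4806·9.4075)/2.7744 = 1.57564, ln C = (8.2030·9.4075 − 5.4806·13.9826)/2.7744 = 0.19299.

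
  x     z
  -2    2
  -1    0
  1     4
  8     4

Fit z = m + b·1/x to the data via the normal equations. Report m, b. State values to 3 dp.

Entries of MᵀM: Σ1 = 4, Σ1/x = -3/8, Σ1/x·1/x = 145/64.
Moment sums: Σz = 10, Σ1/x·z = 7/2.
So MᵀM·[m, b]ᵀ = Mᵀz: [[4, -3/8]; [-3/8, 145/64]]·[m, b]ᵀ = [10, 7/2]ᵀ.
Eliminating b: (145/64)·(row 1) − (-3/8)·(row 2) gives (571/64)·m = (145/64)·10 − (-3/8)·(7/2) = 767/32, so m = 1534/571.
Then b = ((7/2) − (-3/8)·(1534/571))/(145/64) = 1136/571.

m = 2.687, b = 1.989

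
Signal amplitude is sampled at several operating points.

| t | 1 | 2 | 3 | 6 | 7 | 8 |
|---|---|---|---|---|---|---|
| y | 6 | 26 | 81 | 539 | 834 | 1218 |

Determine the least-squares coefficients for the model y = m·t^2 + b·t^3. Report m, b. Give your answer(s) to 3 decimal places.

Entries of MᵀM: Σt^2·t^2 = 7891, Σt^2·t^3 = 57627, Σt^3·t^3 = 427243.
Moment sums: Σt^2·y = 139061, Σt^3·y = 1028503.
Determinant 7891·427243 − 57627² = 50503384.
m = (139061·427243 − 57627·1028503)/50503384 = 71648221/25251692; b = (7891·1028503 − 57627·139061)/50503384 = 51124463/25251692.

m = 2.837, b = 2.025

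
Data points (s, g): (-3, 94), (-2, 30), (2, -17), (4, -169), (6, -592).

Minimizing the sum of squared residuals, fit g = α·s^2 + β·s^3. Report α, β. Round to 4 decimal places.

α = 1.4631, β = -2.9863

Forming XᵀX = [[1665, 8557]; [8557, 51609]] and Xᵀg = [-23118, -141602]ᵀ gives XᵀX·[α, β]ᵀ = Xᵀg.
det = 1665·51609 − 8557² = 12706736.
α = ((-23118)·51609 − 8557·(-141602))/12706736 = 4647863/3176684; β = (1665·(-141602) − 8557·(-23118))/12706736 = -9486651/3176684.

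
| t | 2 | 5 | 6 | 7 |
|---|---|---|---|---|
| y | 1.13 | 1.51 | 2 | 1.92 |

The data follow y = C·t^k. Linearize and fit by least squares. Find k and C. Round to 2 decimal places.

k = 0.44, C = 0.82

Taking logs, ln y = k·ln t + ln C, so regress ln y on ln t.
Σln t = 6.0403, Σ(ln t)² = 10.0677, Σln y = 1.8798, Σln t·ln y = 3.2593.
Equations: 10.0677·k + 6.0403·ln C = 3.2593;  6.0403·k + 4·ln C = 1.8798.
Δ = 10.0677·4 − (6.0403)² = 3.7862; k = (3.2593·4 − 6.0403·1.8798)/3.7862 = 0.44444, ln C = (10.0677·1.8798 − 6.0403·3.2593)/3.7862 = -0.20118, so C = exp(-0.20118) = 0.81776.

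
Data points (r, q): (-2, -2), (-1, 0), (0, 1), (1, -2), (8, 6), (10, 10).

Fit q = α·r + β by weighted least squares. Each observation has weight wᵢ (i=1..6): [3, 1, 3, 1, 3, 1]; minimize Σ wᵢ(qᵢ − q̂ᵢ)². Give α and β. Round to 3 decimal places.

Entries of MᵀWM: Σwᵢ·r·r = 306, Σwᵢ·r = 28, Σwᵢ·1 = 12.
Moment sums: Σwᵢ·r·q = 254, Σwᵢ·q = 23.
Determinant 306·12 − 28² = 2888.
α = (254·12 − 28·23)/2888 = 601/722; β = (306·23 − 28·254)/2888 = -37/1444.

α = 0.832, β = -0.026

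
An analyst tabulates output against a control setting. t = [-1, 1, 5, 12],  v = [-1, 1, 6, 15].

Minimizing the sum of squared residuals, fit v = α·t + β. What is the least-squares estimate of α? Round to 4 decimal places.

α = 1.2430

The normal system AᵀA·[α, β]ᵀ = Aᵀv is [[171, 17]; [17, 4]]·[α, β]ᵀ = [212, 21]ᵀ.
Determinant 171·4 − 17² = 395.
α = (212·4 − 17·21)/395 = 491/395; β = (171·21 − 17·212)/395 = -13/395.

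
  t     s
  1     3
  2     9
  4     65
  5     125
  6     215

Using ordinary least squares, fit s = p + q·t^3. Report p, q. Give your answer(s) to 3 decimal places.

Entries of AᵀA: Σ1 = 5, Σt^3 = 414, Σt^3·t^3 = 66442.
Right-hand side: Σs = 417, Σt^3·s = 66300.
Δ = 5·66442 − 414² = 160814.
p = (417·66442 − 414·66300)/160814 = 129057/80407; q = (5·66300 − 414·417)/160814 = 79431/80407.

p = 1.605, q = 0.988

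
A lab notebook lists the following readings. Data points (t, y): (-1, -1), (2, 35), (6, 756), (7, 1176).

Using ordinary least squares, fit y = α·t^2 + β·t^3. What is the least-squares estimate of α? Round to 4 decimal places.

The normal equations are: 3714·α + 24614·β = 84979;  24614·α + 164370·β = 566945.
(Σt^2·t^2 = 3714, Σt^2·t^3 = 24614, Σt^3·t^3 = 164370, Σt^2·y = 84979, Σt^3·y = 566945.)
Δ = 3714·164370 − 24614² = 4621184.
α = (84979·164370 − 24614·566945)/4621184 = 825875/288824; β = (3714·566945 − 24614·84979)/4621184 = 872539/288824.

α = 2.8594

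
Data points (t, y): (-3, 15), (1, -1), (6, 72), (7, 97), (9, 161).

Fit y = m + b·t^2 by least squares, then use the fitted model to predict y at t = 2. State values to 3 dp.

Entries of MᵀM: Σ1 = 5, Σt^2 = 176, Σt^2·t^2 = 10340.
For Mᵀy: Σy = 344, Σt^2·y = 20520.
So MᵀM·[m, b]ᵀ = Mᵀy: [[5, 176]; [176, 10340]]·[m, b]ᵀ = [344, 20520]ᵀ.
Determinant 5·10340 − 176² = 20724.
m = (344·10340 − 176·20520)/20724 = -1240/471; b = (5·20520 − 176·344)/20724 = 10514/5181.
At t = 2: ŷ = (-1240/471)·(1) + (10514/5181)·(4) = 9472/1727.

ŷ = 5.485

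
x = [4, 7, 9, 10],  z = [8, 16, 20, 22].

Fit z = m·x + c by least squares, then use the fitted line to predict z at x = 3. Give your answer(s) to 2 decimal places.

Normal-equation sums: Σx·x = 246, Σx = 30, Σ1 = 4.
For Mᵀz: Σx·z = 544, Σz = 66.
Eliminating c: 4·(row 1) − 30·(row 2) gives 84·m = 4·544 − 30·66 = 196, so m = 7/3.
Then c = (66 − 30·(7/3))/4 = -1.
At x = 3: ẑ = (7/3)·(3) + (-1)·(1) = 6.

ẑ = 6.00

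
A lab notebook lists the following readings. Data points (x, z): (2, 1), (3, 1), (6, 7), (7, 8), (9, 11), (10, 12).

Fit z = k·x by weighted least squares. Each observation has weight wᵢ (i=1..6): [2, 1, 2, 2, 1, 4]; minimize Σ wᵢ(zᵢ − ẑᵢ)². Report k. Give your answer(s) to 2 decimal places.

Compute the Gram sums: Σwᵢ·x·x = 668.
For MᵀWz: Σwᵢ·x·z = 782.
So MᵀWM·[k]ᵀ = MᵀWz: [[668]]·[k]ᵀ = [782]ᵀ.
Hence k = 782 / 668 ≈ 1.17066.

k = 1.17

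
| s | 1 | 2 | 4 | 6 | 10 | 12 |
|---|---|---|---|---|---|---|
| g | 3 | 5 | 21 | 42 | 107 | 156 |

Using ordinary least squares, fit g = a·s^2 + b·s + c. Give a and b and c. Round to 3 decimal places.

With design matrix M, MᵀM = [[32305, 3017, 301]; [3017, 301, 35]; [301, 35, 6]] and Mᵀg = [35035, 3291, 334]ᵀ.
Row-reducing yields a = 32881/32340, b = 20173/32340, c = 787/770.

a = 1.017, b = 0.624, c = 1.022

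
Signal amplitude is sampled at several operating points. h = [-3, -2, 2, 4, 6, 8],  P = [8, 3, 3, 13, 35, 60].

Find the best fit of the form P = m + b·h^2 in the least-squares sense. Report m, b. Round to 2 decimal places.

Setting ∂/∂m … = 0 gives: 6·m + 133·b = 122;  133·m + 5761·b = 5404.
(Σ1 = 6, Σh^2 = 133, Σh^2·h^2 = 5761, ΣP = 122, Σh^2·P = 5404.)
det = 6·5761 − 133² = 16877.
m = (122·5761 − 133·5404)/16877 = -2270/2411; b = (6·5404 − 133·122)/16877 = 2314/2411.

m = -0.94, b = 0.96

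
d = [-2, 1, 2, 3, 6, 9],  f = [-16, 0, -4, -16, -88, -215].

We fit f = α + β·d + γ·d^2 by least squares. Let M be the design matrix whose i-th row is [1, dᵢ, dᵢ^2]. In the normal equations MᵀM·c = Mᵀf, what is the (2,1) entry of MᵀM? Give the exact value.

Row 2 ↔ basis d, column 1 ↔ basis 1, so (MᵀM)_{2,1} = Σᵢ d = (-2)·(1) + (1)·(1) + (2)·(1) + (3)·(1) + (6)·(1) + (9)·(1) = 19.

19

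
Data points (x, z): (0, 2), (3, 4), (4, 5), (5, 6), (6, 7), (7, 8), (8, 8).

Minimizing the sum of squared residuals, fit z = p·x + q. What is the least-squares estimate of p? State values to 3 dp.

p = 0.816

Sums needed: Σx·x = 199, Σx = 33, Σ1 = 7.
And Σx·z = 224, Σz = 40.
MᵀM·[p, q]ᵀ = Mᵀz becomes [[199, 33]; [33, 7]]·[p, q]ᵀ = [224, 40]ᵀ.
Determinant 199·7 − 33² = 304.
p = (224·7 − 33·40)/304 = 31/38; q = (199·40 − 33·224)/304 = 71/38.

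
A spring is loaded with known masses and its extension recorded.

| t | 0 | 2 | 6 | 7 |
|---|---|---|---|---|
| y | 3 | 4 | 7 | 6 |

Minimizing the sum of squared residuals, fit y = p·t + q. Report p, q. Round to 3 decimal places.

MᵀM·[p, q]ᵀ = Mᵀy reads: 89·p + 15·q = 92;  15·p + 4·q = 20.
(Σt·t = 89, Σt = 15, Σ1 = 4, Σt·y = 92, Σy = 20.)
Eliminating q: 4·(row 1) − 15·(row 2) gives 131·p = 4·92 − 15·20 = 68, so p = 68/131.
Then q = (20 − 15·(68/131))/4 = 400/131.

p = 0.519, q = 3.053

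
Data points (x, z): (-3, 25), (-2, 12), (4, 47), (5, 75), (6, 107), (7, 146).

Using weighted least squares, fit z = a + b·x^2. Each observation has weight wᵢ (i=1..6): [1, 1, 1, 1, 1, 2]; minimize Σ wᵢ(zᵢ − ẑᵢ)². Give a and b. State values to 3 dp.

a = -0.766, b = 2.997

Normal-equation sums: Σwᵢ·1 = 7, Σwᵢ·x^2 = 188, Σwᵢ·x^2·x^2 = 7076.
For AᵀWz: Σwᵢ·z = 558, Σwᵢ·x^2·z = 21060.
Normal equations: [[7, 188]; [188, 7076]]·[a, b]ᵀ = [558, 21060]ᵀ.
Determinant 7·7076 − 188² = 14188.
a = (558·7076 − 188·21060)/14188 = -2718/3547; b = (7·21060 − 188·558)/14188 = 10629/3547.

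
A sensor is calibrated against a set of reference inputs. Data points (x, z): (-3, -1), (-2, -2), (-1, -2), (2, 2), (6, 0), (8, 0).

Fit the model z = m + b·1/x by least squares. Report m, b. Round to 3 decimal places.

m = -0.051, b = 2.587

Setting ∂/∂m … = 0 gives: 6·m + (-25/24)·b = -3;  (-25/24)·m + (953/576)·b = 13/3.
(Σ1 = 6, Σ1/x = -25/24, Σ1/x·1/x = 953/576, Σz = -3, Σ1/x·z = 13/3.)
det = 6·(953/576) − (-25/24)² = 5093/576.
m = ((-3)·(953/576) − (-25/24)·(13/3))/(5093/576) = -259/5093; b = (6·(13/3) − (-25/24)·(-3))/(5093/576) = 13176/5093.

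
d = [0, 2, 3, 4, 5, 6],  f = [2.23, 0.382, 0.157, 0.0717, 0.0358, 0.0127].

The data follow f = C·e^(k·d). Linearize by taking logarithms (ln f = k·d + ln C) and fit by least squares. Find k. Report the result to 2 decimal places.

k = -0.85

With ln fᵢ as the transformed response and dᵢ as the regressor:
Σd = 20.0000, Σ(d)² = 90.0000, Σln f = -12.3431, Σd·ln f = -60.8662.
Equations: 90.0000·k + 20.0000·ln C = -60.8662;  20.0000·k + 6·ln C = -12.3431.
Slope k = (n·Σd·ln f − Σd·Σln f)/(n·Σ(d)² − (Σd)²) = (6·-60.8662 − 20.0000·-12.3431)/140.0000 = -0.84526; ln C = (Σln f − k·Σd)/n = 0.76034.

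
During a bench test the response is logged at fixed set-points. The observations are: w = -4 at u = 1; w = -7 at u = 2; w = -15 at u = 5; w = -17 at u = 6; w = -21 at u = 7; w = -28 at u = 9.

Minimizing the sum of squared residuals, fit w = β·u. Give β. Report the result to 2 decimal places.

From the data, Σu·u = 196.
Moment sums: Σu·w = -594.
So XᵀX·[β]ᵀ = Xᵀw: [[196]]·[β]ᵀ = [-594]ᵀ.
β = (-594)/196 = -3.03061.

β = -3.03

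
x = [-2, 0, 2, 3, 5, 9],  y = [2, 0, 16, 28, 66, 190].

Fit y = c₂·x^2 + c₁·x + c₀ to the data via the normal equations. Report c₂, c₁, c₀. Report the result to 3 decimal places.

c₂ = 1.972, c₁ = 3.294, c₀ = 0.584

Sums needed: Σx^2·x^2 = 7299, Σx^2·x = 881, Σx^2 = 123, Σx·x = 123, Σx = 17, Σ1 = 6.
Right-hand side: Σx^2·y = 17364, Σx·y = 2152, Σy = 302.
So AᵀA·[c₂, c₁, c₀]ᵀ = Aᵀy: [[7299, 881, 123]; [881, 123, 17]; [123, 17, 6]]·[c₂, c₁, c₀]ᵀ = [17364, 2152, 302]ᵀ.
Row-reducing yields c₂ = 218723/110940, c₁ = 24361/7396, c₀ = 16204/27735.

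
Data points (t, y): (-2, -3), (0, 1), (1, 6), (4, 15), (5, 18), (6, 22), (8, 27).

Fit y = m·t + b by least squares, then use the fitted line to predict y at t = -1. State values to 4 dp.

MᵀM·[m, b]ᵀ = Mᵀy reads: 146·m + 22·b = 510;  22·m + 7·b = 86.
Eliminating b: 7·(row 1) − 22·(row 2) gives 538·m = 7·510 − 22·86 = 1678, so m = 839/269.
Then b = (86 − 22·(839/269))/7 = 668/269.
At t = -1: ŷ = (839/269)·(-1) + (668/269)·(1) = -171/269.

ŷ = -0.6357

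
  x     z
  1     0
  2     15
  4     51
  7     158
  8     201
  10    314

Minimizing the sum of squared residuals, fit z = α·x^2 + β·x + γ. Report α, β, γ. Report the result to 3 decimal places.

α = 2.953, β = 2.193, γ = -3.682

Sums needed: Σx^2·x^2 = 16770, Σx^2·x = 1928, Σx^2 = 234, Σx·x = 234, Σx = 32, Σ1 = 6.
Moment sums: Σx^2·z = 52882, Σx·z = 6088, Σz = 739.
Row-reducing yields α = 6413/2172, β = 397/181, γ = -7997/2172.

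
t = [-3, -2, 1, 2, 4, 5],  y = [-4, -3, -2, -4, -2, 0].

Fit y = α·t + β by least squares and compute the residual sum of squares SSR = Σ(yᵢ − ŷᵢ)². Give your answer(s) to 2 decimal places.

Forming XᵀX = [[59, 7]; [7, 6]] and Xᵀy = [0, -15]ᵀ gives XᵀX·[α, β]ᵀ = Xᵀy.
Δ = 59·6 − 7² = 305.
α = (0·6 − 7·(-15))/305 = 21/61; β = (59·(-15) − 7·0)/305 = -177/61.
Residuals: -4/61, 36/61, 34/61, -109/61, -29/61, 72/61; SSR = 334/61.

SSR = 5.48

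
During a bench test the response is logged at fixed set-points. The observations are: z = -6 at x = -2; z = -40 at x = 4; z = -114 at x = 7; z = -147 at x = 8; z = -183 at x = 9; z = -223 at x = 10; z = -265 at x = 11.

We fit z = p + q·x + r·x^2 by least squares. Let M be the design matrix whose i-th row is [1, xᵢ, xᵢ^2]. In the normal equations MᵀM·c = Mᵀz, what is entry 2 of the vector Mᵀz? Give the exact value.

Entry 2 ↔ basis x, so (Mᵀz)_{2} = Σᵢ (x)·zᵢ = (-2)·(-6) + (4)·(-40) + (7)·(-114) + (8)·(-147) + (9)·(-183) + (10)·(-223) + (11)·(-265) = -8914.

-8914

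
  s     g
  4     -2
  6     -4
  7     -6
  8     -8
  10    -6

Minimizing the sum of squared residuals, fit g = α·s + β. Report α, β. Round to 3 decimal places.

α = -0.800, β = 0.400

With design matrix A, AᵀA = [[265, 35]; [35, 5]] and Aᵀg = [-198, -26]ᵀ.
Δ = 265·5 − 35² = 100.
α = ((-198)·5 − 35·(-26))/100 = -4/5; β = (265·(-26) − 35·(-198))/100 = 2/5.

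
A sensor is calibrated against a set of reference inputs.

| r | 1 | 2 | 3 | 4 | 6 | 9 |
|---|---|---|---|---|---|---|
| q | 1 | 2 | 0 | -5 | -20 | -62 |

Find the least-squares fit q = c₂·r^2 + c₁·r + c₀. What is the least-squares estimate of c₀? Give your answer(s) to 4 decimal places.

c₀ = -1.7729

Normal-equation sums: Σr^2·r^2 = 8211, Σr^2·r = 1045, Σr^2 = 147, Σr·r = 147, Σr = 25, Σ1 = 6.
And Σr^2·q = -5813, Σr·q = -693, Σq = -84.
So MᵀM·[c₂, c₁, c₀]ᵀ = Mᵀq: [[8211, 1045, 147]; [1045, 147, 25]; [147, 25, 6]]·[c₂, c₁, c₀]ᵀ = [-5813, -693, -84]ᵀ.
Row-reducing yields c₂ = -37475/31152, c₁ = 42979/10384, c₀ = -13807/7788.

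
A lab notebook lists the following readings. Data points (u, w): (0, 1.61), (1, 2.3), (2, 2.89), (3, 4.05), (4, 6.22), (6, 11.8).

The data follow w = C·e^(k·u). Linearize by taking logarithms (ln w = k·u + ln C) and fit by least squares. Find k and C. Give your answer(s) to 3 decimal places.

Taking logs, ln w = k·u + ln C, so regress ln w on u.
XᵀX = [[66.0000, 16.0000]; [16.0000, 6]], rhs = [29.2712, 8.0650]ᵀ  (here Σu = 16.0000, Σ(u)² = 66.0000, Σln w = 8.0650, Σu·ln w = 29.2712).
Slope k = (n·Σu·ln w − Σu·Σln w)/(n·Σ(u)² − (Σu)²) = (6·29.2712 − 16.0000·8.0650)/140.0000 = 0.33277; ln C = (Σln w − k·Σu)/n = 0.45678, so C = exp(0.45678) = 1.57898.

k = 0.333, C = 1.579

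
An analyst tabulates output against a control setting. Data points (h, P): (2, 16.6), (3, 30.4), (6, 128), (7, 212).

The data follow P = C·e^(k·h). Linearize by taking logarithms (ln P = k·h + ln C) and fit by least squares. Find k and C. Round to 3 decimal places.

With ln Pᵢ as the transformed response and hᵢ as the regressor:
Over the data: Σh = 18.0000, Σ(h)² = 98.0000, Σln P = 16.4325, Σh·ln P = 82.4704.
Normal system: [[98.0000, 18.0000]; [18.0000, 4]]·[k, ln C]ᵀ = [82.4704, 16.4325]ᵀ.
Solving (det = 68.0000): k = 0.50143, ln C = 1.85167, so C = exp(1.85167) = 6.37046.

k = 0.501, C = 6.370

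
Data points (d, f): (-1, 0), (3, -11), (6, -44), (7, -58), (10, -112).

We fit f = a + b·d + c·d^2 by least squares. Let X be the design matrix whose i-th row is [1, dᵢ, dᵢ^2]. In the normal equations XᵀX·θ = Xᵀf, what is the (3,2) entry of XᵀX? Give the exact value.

Row 3 ↔ basis d^2, column 2 ↔ basis d, so (XᵀX)_{3,2} = Σᵢ (d^2)·(d) = (1)·(-1) + (9)·(3) + (36)·(6) + (49)·(7) + (100)·(10) = 1585.

1585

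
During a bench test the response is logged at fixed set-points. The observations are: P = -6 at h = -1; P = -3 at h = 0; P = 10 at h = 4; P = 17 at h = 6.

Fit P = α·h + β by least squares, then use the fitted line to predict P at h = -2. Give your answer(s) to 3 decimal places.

From the data, Σh·h = 53, Σh = 9, Σ1 = 4.
Moment sums: Σh·P = 148, ΣP = 18.
Normal equations: [[53, 9]; [9, 4]]·[α, β]ᵀ = [148, 18]ᵀ.
det = 53·4 − 9² = 131.
α = (148·4 − 9·18)/131 = 430/131; β = (53·18 − 9·148)/131 = -378/131.
At h = -2: P̂ = (430/131)·(-2) + (-378/131)·(1) = -1238/131.

P̂ = -9.450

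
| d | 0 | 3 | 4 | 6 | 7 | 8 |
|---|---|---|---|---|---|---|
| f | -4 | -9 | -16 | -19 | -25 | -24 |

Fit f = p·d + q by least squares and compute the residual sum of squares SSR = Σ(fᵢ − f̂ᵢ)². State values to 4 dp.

SSR = 18.2077

The normal system MᵀM·[p, q]ᵀ = Mᵀf is [[174, 28]; [28, 6]]·[p, q]ᵀ = [-572, -97]ᵀ.
Δ = 174·6 − 28² = 260.
p = ((-572)·6 − 28·(-97))/260 = -179/65; q = (174·(-97) − 28·(-572))/260 = -431/130.
Residuals: -89/130, 67/26, -217/130, 109/130, -313/130, 35/26; SSR = 2367/130.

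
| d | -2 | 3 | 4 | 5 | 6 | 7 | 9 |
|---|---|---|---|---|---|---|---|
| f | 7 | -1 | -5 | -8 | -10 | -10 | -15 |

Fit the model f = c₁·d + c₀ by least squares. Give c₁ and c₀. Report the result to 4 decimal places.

c₁ = -2.0349, c₀ = 3.3023

Compute the Gram sums: Σd·d = 220, Σd = 32, Σ1 = 7.
Right-hand side: Σd·f = -342, Σf = -42.
Δ = 220·7 − 32² = 516.
c₁ = ((-342)·7 − 32·(-42))/516 = -175/86; c₀ = (220·(-42) − 32·(-342))/516 = 142/43.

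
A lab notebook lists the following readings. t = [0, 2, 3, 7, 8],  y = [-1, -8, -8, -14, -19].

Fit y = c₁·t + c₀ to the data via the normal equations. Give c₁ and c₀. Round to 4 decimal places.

c₁ = -1.9565, c₀ = -2.1739

Setting ∂/∂c₁ … = 0 gives: 126·c₁ + 20·c₀ = -290;  20·c₁ + 5·c₀ = -50.
det = 126·5 − 20² = 230.
c₁ = ((-290)·5 − 20·(-50))/230 = -45/23; c₀ = (126·(-50) − 20·(-290))/230 = -50/23.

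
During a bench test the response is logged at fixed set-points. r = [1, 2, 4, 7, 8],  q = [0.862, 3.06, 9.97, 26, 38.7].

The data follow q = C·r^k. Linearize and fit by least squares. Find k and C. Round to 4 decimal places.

k = 1.7886, C = 0.8632

Linearized form: ln q = k·ln r + ln C. From the 5 transformed points,
XᵀX = [[10.5129, 6.1048]; [6.1048, 5]], rhs = [17.9052, 10.1834]ᵀ  (here Σln r = 6.1048, Σ(ln r)² = 10.5129, Σln q = 10.1834, Σln r·ln q = 17.9052).
Δ = 10.5129·5 − (6.1048)² = 15.2960; k = (17.9052·5 − 6.1048·10.1834)/15.2960 = 1.78858, ln C = (10.5129·10.1834 − 6.1048·17.9052)/15.2960 = -0.14710, so C = exp(-0.14710) = 0.86321.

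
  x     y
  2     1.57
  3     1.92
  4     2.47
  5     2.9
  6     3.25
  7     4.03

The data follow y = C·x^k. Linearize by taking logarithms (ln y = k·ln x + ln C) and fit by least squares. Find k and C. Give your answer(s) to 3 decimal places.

k = 0.738, C = 0.897

Taking logs, ln y = k·ln x + ln C, so regress ln y on ln x.
Σln x = 8.5252, Σ(ln x)² = 13.1965, Σln y = 5.6448, Σln x·ln y = 8.8204.
Normal system: [[13.1965, 8.5252]; [8.5252, 6]]·[k, ln C]ᵀ = [8.8204, 5.6448]ᵀ.
Δ = 13.1965·6 − (8.5252)² = 6.5005; k = (8.8204·6 − 8.5252·5.6448)/6.5005 = 0.73843, ln C = (13.1965·5.6448 − 8.5252·8.8204)/6.5005 = -0.10841, so C = exp(-0.10841) = 0.89726.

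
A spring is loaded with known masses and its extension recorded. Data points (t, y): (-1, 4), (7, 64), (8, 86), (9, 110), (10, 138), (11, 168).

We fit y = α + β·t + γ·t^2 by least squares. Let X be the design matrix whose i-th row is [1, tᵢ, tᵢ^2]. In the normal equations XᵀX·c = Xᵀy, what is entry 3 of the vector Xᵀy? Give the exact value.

Entry 3 ↔ basis t^2, so (Xᵀy)_{3} = Σᵢ (t^2)·yᵢ = (1)·(4) + (49)·(64) + (64)·(86) + (81)·(110) + (100)·(138) + (121)·(168) = 51682.

51682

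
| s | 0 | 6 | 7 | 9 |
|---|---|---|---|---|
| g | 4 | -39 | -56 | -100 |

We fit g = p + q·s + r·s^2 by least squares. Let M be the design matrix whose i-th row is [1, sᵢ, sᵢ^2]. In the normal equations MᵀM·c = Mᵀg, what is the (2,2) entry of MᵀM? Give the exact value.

Row 2 ↔ basis s, column 2 ↔ basis s, so (MᵀM)_{2,2} = Σᵢ (s)·(s) = (0)·(0) + (6)·(6) + (7)·(7) + (9)·(9) = 166.

166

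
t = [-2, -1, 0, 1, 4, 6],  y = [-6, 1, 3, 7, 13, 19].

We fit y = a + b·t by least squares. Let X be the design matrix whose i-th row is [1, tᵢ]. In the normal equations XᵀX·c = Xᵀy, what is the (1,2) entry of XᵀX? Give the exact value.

Row 1 ↔ basis 1, column 2 ↔ basis t, so (XᵀX)_{1,2} = Σᵢ t = (1)·(-2) + (1)·(-1) + (1)·(0) + (1)·(1) + (1)·(4) + (1)·(6) = 8.

8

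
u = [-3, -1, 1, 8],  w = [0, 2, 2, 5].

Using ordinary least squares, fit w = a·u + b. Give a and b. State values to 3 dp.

Forming XᵀX = [[75, 5]; [5, 4]] and Xᵀw = [40, 9]ᵀ gives XᵀX·[a, b]ᵀ = Xᵀw.
Eliminating b: 4·(row 1) − 5·(row 2) gives 275·a = 4·40 − 5·9 = 115, so a = 23/55.
Then b = (9 − 5·(23/55))/4 = 19/11.

a = 0.418, b = 1.727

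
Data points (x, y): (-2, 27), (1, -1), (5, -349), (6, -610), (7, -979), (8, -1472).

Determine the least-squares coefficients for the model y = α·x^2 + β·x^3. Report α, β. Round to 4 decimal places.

α = 1.1092, β = -3.0129

Sums needed: Σx^2·x^2 = 8435, Σx^2·x^3 = 60445, Σx^3·x^3 = 442139.
For Aᵀy: Σx^2·y = -172757, Σx^3·y = -1265063.
det = 8435·442139 − 60445² = 75844440.
α = ((-172757)·442139 − 60445·(-1265063))/75844440 = 21031453/18961110; β = (8435·(-1265063) − 60445·(-172757))/75844440 = -1632211/541746.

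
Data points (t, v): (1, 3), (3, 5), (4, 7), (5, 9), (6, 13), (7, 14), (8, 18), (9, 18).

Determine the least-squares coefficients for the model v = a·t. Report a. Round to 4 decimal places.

Normal-equation sums: Σt·t = 281.
For Aᵀv: Σt·v = 573.
AᵀA·[a]ᵀ = Aᵀv becomes [[281]]·[a]ᵀ = [573]ᵀ.
Hence a = 573 / 281 ≈ 2.03915.

a = 2.0391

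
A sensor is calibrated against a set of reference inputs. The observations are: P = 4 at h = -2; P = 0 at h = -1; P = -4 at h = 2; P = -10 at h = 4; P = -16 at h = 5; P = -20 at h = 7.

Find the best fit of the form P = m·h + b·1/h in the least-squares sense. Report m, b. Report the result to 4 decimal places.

Sums needed: Σh·h = 99, Σh·1/h = 6, Σ1/h·1/h = 31809/19600.
Moment sums: Σh·P = -276, Σ1/h·P = -879/70.
So AᵀA·[m, b]ᵀ = AᵀP: [[99, 6]; [6, 31809/19600]]·[m, b]ᵀ = [-276, -879/70]ᵀ.
Determinant 99·(31809/19600) − 6² = 2443491/19600.
m = ((-276)·(31809/19600) − 6·(-879/70))/(2443491/19600) = -811396/271499; b = (99·(-879/70) − 6·(-276))/(2443491/19600) = 899080/271499.

m = -2.9886, b = 3.3115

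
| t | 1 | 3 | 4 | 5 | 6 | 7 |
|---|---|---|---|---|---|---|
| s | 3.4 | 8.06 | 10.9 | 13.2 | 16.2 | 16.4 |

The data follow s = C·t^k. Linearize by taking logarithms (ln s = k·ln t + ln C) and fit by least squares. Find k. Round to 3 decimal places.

Linearized form: ln s = k·ln t + ln C. From the 6 transformed points,
Σln t = 7.8320, Σ(ln t)² = 12.7160, Σln s = 13.8620, Σln t·ln s = 20.1903.
Equations: 12.7160·k + 7.8320·ln C = 20.1903;  7.8320·k + 6·ln C = 13.8620.
Solving (det = 14.9557): k = 0.84079, ln C = 1.21282.

k = 0.841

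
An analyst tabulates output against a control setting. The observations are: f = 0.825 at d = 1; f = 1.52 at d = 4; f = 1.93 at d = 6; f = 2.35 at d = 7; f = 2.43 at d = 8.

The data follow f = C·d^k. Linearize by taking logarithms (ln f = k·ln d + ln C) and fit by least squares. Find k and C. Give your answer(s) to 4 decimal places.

k = 0.5180, C = 0.8017

Let Y = ln f. Fitting Y = k·ln d + ln C by least squares:
XᵀX = [[13.2429, 7.2034]; [7.2034, 5]], rhs = [5.2675, 2.6262]ᵀ  (here Σln d = 7.2034, Σ(ln d)² = 13.2429, Σln f = 2.6262, Σln d·ln f = 5.2675).
Δ = 13.2429·5 − (7.2034)² = 14.3252; k = (5.2675·5 − 7.2034·2.6262)/14.3252 = 0.51798, ln C = (13.2429·2.6262 − 7.2034·5.2675)/14.3252 = -0.22101, so C = exp(-0.22101) = 0.80171.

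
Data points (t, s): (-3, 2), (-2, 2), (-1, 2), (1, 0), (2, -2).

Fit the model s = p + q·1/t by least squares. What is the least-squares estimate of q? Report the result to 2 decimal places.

AᵀA·[p, q]ᵀ = Aᵀs reads: 5·p + (-1/3)·q = 4;  (-1/3)·p + (47/18)·q = -14/3.
Determinant 5·(47/18) − (-1/3)² = 233/18.
p = (4·(47/18) − (-1/3)·(-14/3))/(233/18) = 160/233; q = (5·(-14/3) − (-1/3)·4)/(233/18) = -396/233.

q = -1.70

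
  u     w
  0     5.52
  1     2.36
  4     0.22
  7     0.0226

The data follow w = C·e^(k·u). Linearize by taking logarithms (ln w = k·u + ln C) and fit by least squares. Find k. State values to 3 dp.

With ln wᵢ as the transformed response and uᵢ as the regressor:
AᵀA = [[66.0000, 12.0000]; [12.0000, 4]], rhs = [-31.7265, -2.7369]ᵀ  (here Σu = 12.0000, Σ(u)² = 66.0000, Σln w = -2.7369, Σu·ln w = -31.7265).
Solving (det = 120.0000): k = -0.78386, ln C = 1.66736.

k = -0.784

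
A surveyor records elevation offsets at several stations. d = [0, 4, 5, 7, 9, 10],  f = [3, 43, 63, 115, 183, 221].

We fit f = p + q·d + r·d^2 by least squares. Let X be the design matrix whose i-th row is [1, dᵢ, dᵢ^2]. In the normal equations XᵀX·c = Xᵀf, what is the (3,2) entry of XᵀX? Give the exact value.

Row 3 ↔ basis d^2, column 2 ↔ basis d, so (XᵀX)_{3,2} = Σᵢ (d^2)·(d) = (0)·(0) + (16)·(4) + (25)·(5) + (49)·(7) + (81)·(9) + (100)·(10) = 2261.

2261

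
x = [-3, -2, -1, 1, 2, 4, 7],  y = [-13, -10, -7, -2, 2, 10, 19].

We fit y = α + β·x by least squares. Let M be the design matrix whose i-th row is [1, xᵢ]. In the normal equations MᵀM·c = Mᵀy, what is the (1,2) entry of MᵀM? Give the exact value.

Row 1 ↔ basis 1, column 2 ↔ basis x, so (MᵀM)_{1,2} = Σᵢ x = (1)·(-3) + (1)·(-2) + (1)·(-1) + (1)·(1) + (1)·(2) + (1)·(4) + (1)·(7) = 8.

8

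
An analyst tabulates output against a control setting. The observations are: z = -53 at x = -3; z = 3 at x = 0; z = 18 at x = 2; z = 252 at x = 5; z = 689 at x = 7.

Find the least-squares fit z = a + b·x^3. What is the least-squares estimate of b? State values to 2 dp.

b = 2.00

The normal system AᵀA·[a, b]ᵀ = Aᵀz is [[5, 449]; [449, 134067]]·[a, b]ᵀ = [909, 269402]ᵀ.
Δ = 5·134067 − 449² = 468734.
a = (909·134067 − 449·269402)/468734 = 905405/468734; b = (5·269402 − 449·909)/468734 = 938869/468734.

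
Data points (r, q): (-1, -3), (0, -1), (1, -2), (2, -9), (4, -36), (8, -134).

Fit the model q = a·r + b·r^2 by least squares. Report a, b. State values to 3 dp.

a = -0.561, b = -2.029

Sums needed: Σr·r = 86, Σr·r^2 = 584, Σr^2·r^2 = 4370.
For Aᵀq: Σr·q = -1233, Σr^2·q = -9193.
So AᵀA·[a, b]ᵀ = Aᵀq: [[86, 584]; [584, 4370]]·[a, b]ᵀ = [-1233, -9193]ᵀ.
Δ = 86·4370 − 584² = 34764.
a = ((-1233)·4370 − 584·(-9193))/34764 = -9749/17382; b = (86·(-9193) − 584·(-1233))/34764 = -35263/17382.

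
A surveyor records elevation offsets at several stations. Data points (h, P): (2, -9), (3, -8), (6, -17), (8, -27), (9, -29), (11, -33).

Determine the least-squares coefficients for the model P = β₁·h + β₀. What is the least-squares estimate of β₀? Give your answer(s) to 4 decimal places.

β₀ = -1.0000

Normal-equation sums: Σh·h = 315, Σh = 39, Σ1 = 6.
For XᵀP: Σh·P = -984, ΣP = -123.
Determinant 315·6 − 39² = 369.
β₁ = ((-984)·6 − 39·(-123))/369 = -3; β₀ = (315·(-123) − 39·(-984))/369 = -1.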